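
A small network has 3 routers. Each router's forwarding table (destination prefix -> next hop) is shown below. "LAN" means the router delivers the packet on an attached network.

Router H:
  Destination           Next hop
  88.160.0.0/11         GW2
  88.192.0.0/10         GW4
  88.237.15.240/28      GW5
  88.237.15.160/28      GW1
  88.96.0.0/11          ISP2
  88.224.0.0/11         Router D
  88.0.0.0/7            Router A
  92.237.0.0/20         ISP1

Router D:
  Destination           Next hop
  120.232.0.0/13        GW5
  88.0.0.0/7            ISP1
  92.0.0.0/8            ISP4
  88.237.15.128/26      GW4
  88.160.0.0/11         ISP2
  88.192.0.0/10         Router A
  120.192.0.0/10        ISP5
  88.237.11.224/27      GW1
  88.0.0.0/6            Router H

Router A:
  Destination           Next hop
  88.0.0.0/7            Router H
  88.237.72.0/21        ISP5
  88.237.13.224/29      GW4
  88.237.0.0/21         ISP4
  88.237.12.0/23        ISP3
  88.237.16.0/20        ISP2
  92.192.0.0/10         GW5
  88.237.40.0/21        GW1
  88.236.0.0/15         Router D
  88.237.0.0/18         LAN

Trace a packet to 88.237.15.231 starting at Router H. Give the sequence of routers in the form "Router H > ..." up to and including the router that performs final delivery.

At Router H: longest match for 88.237.15.231 is 88.224.0.0/11 -> Router D
At Router D: longest match for 88.237.15.231 is 88.192.0.0/10 -> Router A
At Router A: longest match for 88.237.15.231 is 88.237.0.0/18 -> LAN

Router H > Router D > Router A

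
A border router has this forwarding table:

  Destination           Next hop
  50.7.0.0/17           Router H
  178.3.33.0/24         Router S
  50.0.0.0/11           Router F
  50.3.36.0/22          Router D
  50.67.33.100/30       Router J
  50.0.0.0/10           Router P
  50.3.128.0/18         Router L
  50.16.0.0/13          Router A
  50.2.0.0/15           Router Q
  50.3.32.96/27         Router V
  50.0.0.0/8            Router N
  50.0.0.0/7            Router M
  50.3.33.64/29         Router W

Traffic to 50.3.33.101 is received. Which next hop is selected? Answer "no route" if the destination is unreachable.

Routes whose prefix contains 50.3.33.101:
  50.0.0.0/7 (50.0.0.0 - 51.255.255.255) -> Router M
  50.0.0.0/8 (50.0.0.0 - 50.255.255.255) -> Router N
  50.0.0.0/10 (50.0.0.0 - 50.63.255.255) -> Router P
  50.0.0.0/11 (50.0.0.0 - 50.31.255.255) -> Router F
  50.2.0.0/15 (50.2.0.0 - 50.3.255.255) -> Router Q
More-specific entries that do NOT match:
  50.67.33.100/30 (50.67.33.100 - 50.67.33.103) does not contain 50.3.33.101
  50.3.33.64/29 (50.3.33.64 - 50.3.33.71) does not contain 50.3.33.101
  50.3.32.96/27 (50.3.32.96 - 50.3.32.127) does not contain 50.3.33.101
  178.3.33.0/24 (178.3.33.0 - 178.3.33.255) does not contain 50.3.33.101
  50.3.36.0/22 (50.3.36.0 - 50.3.39.255) does not contain 50.3.33.101
  50.3.128.0/18 (50.3.128.0 - 50.3.191.255) does not contain 50.3.33.101
  50.7.0.0/17 (50.7.0.0 - 50.7.127.255) does not contain 50.3.33.101
Longest matching prefix is /15 -> next hop Router Q.

Router Q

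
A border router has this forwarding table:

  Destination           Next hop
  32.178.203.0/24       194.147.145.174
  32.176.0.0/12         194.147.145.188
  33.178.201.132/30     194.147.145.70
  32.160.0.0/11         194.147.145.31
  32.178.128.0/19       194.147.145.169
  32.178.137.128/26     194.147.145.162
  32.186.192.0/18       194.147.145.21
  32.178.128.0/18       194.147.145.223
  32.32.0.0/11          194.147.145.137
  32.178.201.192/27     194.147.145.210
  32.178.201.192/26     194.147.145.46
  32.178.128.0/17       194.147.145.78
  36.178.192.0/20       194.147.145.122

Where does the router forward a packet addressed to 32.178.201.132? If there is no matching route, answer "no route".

194.147.145.78

Routes whose prefix contains 32.178.201.132:
  32.160.0.0/11 (32.160.0.0 - 32.191.255.255) -> 194.147.145.31
  32.176.0.0/12 (32.176.0.0 - 32.191.255.255) -> 194.147.145.188
  32.178.128.0/17 (32.178.128.0 - 32.178.255.255) -> 194.147.145.78
More-specific entries that do NOT match:
  33.178.201.132/30 (33.178.201.132 - 33.178.201.135) does not contain 32.178.201.132
  32.178.201.192/27 (32.178.201.192 - 32.178.201.223) does not contain 32.178.201.132
  32.178.137.128/26 (32.178.137.128 - 32.178.137.191) does not contain 32.178.201.132
  32.178.201.192/26 (32.178.201.192 - 32.178.201.255) does not contain 32.178.201.132
  32.178.203.0/24 (32.178.203.0 - 32.178.203.255) does not contain 32.178.201.132
  36.178.192.0/20 (36.178.192.0 - 36.178.207.255) does not contain 32.178.201.132
  32.178.128.0/19 (32.178.128.0 - 32.178.159.255) does not contain 32.178.201.132
  32.186.192.0/18 (32.186.192.0 - 32.186.255.255) does not contain 32.178.201.132
  32.178.128.0/18 (32.178.128.0 - 32.178.191.255) does not contain 32.178.201.132
Longest matching prefix is /17 -> next hop 194.147.145.78.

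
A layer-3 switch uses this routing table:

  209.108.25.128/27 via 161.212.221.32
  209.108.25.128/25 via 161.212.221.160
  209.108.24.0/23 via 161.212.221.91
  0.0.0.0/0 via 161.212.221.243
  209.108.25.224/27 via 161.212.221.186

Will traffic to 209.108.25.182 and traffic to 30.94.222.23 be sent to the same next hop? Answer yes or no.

no

209.108.25.182: longest match 209.108.25.128/25 -> 161.212.221.160
30.94.222.23: longest match 0.0.0.0/0 -> 161.212.221.243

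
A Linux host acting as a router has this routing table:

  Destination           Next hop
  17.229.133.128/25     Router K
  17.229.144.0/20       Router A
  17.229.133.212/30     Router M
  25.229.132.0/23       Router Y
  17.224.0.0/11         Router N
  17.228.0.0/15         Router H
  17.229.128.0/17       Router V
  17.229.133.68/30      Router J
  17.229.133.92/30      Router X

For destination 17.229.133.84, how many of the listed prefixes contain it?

3

Prefixes containing 17.229.133.84:
  17.224.0.0/11 (17.224.0.0 - 17.255.255.255)
  17.228.0.0/15 (17.228.0.0 - 17.229.255.255)
  17.229.128.0/17 (17.229.128.0 - 17.229.255.255)
Total matching entries: 3.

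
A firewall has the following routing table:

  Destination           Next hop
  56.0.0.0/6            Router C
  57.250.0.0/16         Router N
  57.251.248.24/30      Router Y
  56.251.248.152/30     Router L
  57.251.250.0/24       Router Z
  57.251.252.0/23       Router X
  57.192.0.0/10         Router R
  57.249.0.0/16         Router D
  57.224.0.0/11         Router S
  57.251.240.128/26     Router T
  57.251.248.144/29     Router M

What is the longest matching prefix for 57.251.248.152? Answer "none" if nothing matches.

Entries matching 57.251.248.152:
  56.0.0.0/6 (56.0.0.0 - 59.255.255.255)
  57.192.0.0/10 (57.192.0.0 - 57.255.255.255)
  57.224.0.0/11 (57.224.0.0 - 57.255.255.255)
Most specific is 57.224.0.0/11.

57.224.0.0/11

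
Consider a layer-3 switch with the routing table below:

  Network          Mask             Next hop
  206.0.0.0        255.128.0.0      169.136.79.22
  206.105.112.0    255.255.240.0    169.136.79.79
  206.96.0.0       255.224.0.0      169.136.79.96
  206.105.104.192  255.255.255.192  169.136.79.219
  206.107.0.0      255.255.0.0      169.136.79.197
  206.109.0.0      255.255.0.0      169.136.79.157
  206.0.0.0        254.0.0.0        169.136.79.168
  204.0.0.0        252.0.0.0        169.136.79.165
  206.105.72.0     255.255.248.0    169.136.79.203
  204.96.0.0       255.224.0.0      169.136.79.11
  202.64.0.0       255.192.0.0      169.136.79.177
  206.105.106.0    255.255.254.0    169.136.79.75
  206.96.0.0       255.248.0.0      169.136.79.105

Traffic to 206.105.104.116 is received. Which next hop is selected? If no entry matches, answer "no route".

Routes whose prefix contains 206.105.104.116:
  204.0.0.0/6 (204.0.0.0 - 207.255.255.255) -> 169.136.79.165
  206.0.0.0/7 (206.0.0.0 - 207.255.255.255) -> 169.136.79.168
  206.0.0.0/9 (206.0.0.0 - 206.127.255.255) -> 169.136.79.22
  206.96.0.0/11 (206.96.0.0 - 206.127.255.255) -> 169.136.79.96
More-specific entries that do NOT match:
  206.105.104.192/26 (206.105.104.192 - 206.105.104.255) does not contain 206.105.104.116
  206.105.106.0/23 (206.105.106.0 - 206.105.107.255) does not contain 206.105.104.116
  206.105.72.0/21 (206.105.72.0 - 206.105.79.255) does not contain 206.105.104.116
  206.105.112.0/20 (206.105.112.0 - 206.105.127.255) does not contain 206.105.104.116
  206.107.0.0/16 (206.107.0.0 - 206.107.255.255) does not contain 206.105.104.116
  206.109.0.0/16 (206.109.0.0 - 206.109.255.255) does not contain 206.105.104.116
  206.96.0.0/13 (206.96.0.0 - 206.103.255.255) does not contain 206.105.104.116
Longest matching prefix is /11 -> next hop 169.136.79.96.

169.136.79.96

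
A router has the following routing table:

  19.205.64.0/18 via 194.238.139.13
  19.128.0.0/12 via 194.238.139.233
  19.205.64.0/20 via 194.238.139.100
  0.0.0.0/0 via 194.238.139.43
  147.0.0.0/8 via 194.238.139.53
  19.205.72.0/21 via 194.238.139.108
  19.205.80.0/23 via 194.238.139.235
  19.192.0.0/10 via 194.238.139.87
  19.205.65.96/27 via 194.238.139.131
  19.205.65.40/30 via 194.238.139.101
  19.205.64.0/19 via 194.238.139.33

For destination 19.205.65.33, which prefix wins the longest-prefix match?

19.205.64.0/20

Entries matching 19.205.65.33:
  0.0.0.0/0 (default, matches everything)
  19.192.0.0/10 (19.192.0.0 - 19.255.255.255)
  19.205.64.0/18 (19.205.64.0 - 19.205.127.255)
  19.205.64.0/19 (19.205.64.0 - 19.205.95.255)
  19.205.64.0/20 (19.205.64.0 - 19.205.79.255)
Most specific is 19.205.64.0/20.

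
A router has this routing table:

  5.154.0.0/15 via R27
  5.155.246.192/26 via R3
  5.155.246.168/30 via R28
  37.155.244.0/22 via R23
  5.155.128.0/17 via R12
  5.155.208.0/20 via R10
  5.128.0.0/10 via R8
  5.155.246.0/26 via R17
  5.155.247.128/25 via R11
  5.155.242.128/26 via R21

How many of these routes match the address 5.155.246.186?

3

Prefixes containing 5.155.246.186:
  5.128.0.0/10 (5.128.0.0 - 5.191.255.255)
  5.154.0.0/15 (5.154.0.0 - 5.155.255.255)
  5.155.128.0/17 (5.155.128.0 - 5.155.255.255)
Total matching entries: 3.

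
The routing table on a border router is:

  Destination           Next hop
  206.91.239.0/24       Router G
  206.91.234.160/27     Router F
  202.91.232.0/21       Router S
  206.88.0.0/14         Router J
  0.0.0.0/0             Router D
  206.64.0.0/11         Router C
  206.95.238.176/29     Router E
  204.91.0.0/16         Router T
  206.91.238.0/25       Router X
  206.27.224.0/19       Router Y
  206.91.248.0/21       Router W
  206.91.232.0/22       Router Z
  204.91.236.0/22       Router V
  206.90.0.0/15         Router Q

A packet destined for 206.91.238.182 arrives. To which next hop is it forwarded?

Router Q

Routes whose prefix contains 206.91.238.182:
  0.0.0.0/0 (default, matches everything) -> Router D
  206.64.0.0/11 (206.64.0.0 - 206.95.255.255) -> Router C
  206.88.0.0/14 (206.88.0.0 - 206.91.255.255) -> Router J
  206.90.0.0/15 (206.90.0.0 - 206.91.255.255) -> Router Q
More-specific entries that do NOT match:
  206.95.238.176/29 (206.95.238.176 - 206.95.238.183) does not contain 206.91.238.182
  206.91.234.160/27 (206.91.234.160 - 206.91.234.191) does not contain 206.91.238.182
  206.91.238.0/25 (206.91.238.0 - 206.91.238.127) does not contain 206.91.238.182
  206.91.239.0/24 (206.91.239.0 - 206.91.239.255) does not contain 206.91.238.182
  206.91.232.0/22 (206.91.232.0 - 206.91.235.255) does not contain 206.91.238.182
  204.91.236.0/22 (204.91.236.0 - 204.91.239.255) does not contain 206.91.238.182
  202.91.232.0/21 (202.91.232.0 - 202.91.239.255) does not contain 206.91.238.182
  206.91.248.0/21 (206.91.248.0 - 206.91.255.255) does not contain 206.91.238.182
  206.27.224.0/19 (206.27.224.0 - 206.27.255.255) does not contain 206.91.238.182
  204.91.0.0/16 (204.91.0.0 - 204.91.255.255) does not contain 206.91.238.182
Longest matching prefix is /15 -> next hop Router Q.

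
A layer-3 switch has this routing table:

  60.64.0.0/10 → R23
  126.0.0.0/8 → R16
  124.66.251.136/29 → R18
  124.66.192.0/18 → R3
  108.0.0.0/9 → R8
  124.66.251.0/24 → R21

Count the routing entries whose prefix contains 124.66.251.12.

2

Prefixes containing 124.66.251.12:
  124.66.192.0/18 (124.66.192.0 - 124.66.255.255)
  124.66.251.0/24 (124.66.251.0 - 124.66.251.255)
Total matching entries: 2.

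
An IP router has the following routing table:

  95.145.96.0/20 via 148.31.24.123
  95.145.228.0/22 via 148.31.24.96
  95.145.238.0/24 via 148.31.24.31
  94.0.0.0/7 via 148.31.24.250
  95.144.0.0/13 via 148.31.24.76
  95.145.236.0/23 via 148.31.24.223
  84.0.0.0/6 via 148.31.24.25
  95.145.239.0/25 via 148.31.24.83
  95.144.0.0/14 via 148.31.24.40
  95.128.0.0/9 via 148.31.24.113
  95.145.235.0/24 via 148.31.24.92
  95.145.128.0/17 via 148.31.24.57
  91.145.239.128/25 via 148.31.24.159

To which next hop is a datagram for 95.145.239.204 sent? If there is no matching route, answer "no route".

148.31.24.57

Routes whose prefix contains 95.145.239.204:
  94.0.0.0/7 (94.0.0.0 - 95.255.255.255) -> 148.31.24.250
  95.128.0.0/9 (95.128.0.0 - 95.255.255.255) -> 148.31.24.113
  95.144.0.0/13 (95.144.0.0 - 95.151.255.255) -> 148.31.24.76
  95.144.0.0/14 (95.144.0.0 - 95.147.255.255) -> 148.31.24.40
  95.145.128.0/17 (95.145.128.0 - 95.145.255.255) -> 148.31.24.57
More-specific entries that do NOT match:
  95.145.239.0/25 (95.145.239.0 - 95.145.239.127) does not contain 95.145.239.204
  91.145.239.128/25 (91.145.239.128 - 91.145.239.255) does not contain 95.145.239.204
  95.145.238.0/24 (95.145.238.0 - 95.145.238.255) does not contain 95.145.239.204
  95.145.235.0/24 (95.145.235.0 - 95.145.235.255) does not contain 95.145.239.204
  95.145.236.0/23 (95.145.236.0 - 95.145.237.255) does not contain 95.145.239.204
  95.145.228.0/22 (95.145.228.0 - 95.145.231.255) does not contain 95.145.239.204
  95.145.96.0/20 (95.145.96.0 - 95.145.111.255) does not contain 95.145.239.204
Longest matching prefix is /17 -> next hop 148.31.24.57.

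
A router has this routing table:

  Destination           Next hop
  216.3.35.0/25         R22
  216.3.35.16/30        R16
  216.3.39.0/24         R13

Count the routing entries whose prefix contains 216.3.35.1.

1

Prefixes containing 216.3.35.1:
  216.3.35.0/25 (216.3.35.0 - 216.3.35.127)
Total matching entries: 1.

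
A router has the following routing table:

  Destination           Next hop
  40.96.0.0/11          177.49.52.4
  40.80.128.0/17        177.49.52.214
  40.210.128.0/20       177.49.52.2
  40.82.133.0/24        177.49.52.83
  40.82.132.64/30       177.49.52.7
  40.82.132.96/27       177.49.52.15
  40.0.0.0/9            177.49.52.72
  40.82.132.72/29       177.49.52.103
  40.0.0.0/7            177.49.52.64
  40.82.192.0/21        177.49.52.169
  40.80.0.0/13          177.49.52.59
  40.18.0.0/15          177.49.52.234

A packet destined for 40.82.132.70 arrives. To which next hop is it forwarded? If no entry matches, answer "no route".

Routes whose prefix contains 40.82.132.70:
  40.0.0.0/7 (40.0.0.0 - 41.255.255.255) -> 177.49.52.64
  40.0.0.0/9 (40.0.0.0 - 40.127.255.255) -> 177.49.52.72
  40.80.0.0/13 (40.80.0.0 - 40.87.255.255) -> 177.49.52.59
More-specific entries that do NOT match:
  40.82.132.64/30 (40.82.132.64 - 40.82.132.67) does not contain 40.82.132.70
  40.82.132.72/29 (40.82.132.72 - 40.82.132.79) does not contain 40.82.132.70
  40.82.132.96/27 (40.82.132.96 - 40.82.132.127) does not contain 40.82.132.70
  40.82.133.0/24 (40.82.133.0 - 40.82.133.255) does not contain 40.82.132.70
  40.82.192.0/21 (40.82.192.0 - 40.82.199.255) does not contain 40.82.132.70
  40.210.128.0/20 (40.210.128.0 - 40.210.143.255) does not contain 40.82.132.70
  40.80.128.0/17 (40.80.128.0 - 40.80.255.255) does not contain 40.82.132.70
  40.18.0.0/15 (40.18.0.0 - 40.19.255.255) does not contain 40.82.132.70
Longest matching prefix is /13 -> next hop 177.49.52.59.

177.49.52.59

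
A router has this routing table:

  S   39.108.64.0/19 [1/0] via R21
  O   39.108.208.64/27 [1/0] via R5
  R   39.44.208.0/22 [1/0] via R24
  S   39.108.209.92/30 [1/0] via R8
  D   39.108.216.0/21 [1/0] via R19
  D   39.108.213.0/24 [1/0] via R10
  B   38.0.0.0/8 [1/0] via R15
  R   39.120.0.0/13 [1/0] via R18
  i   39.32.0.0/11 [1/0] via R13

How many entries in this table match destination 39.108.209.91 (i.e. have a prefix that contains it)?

No listed prefix contains 39.108.209.91.
Total matching entries: 0.

0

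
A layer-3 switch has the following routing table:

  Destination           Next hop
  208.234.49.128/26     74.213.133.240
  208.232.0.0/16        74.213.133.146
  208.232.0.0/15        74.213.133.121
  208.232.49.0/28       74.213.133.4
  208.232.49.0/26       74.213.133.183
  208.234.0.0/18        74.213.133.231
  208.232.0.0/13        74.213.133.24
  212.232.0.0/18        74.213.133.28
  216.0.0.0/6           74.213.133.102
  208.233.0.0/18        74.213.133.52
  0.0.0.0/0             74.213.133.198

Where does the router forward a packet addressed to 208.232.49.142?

Routes whose prefix contains 208.232.49.142:
  0.0.0.0/0 (default, matches everything) -> 74.213.133.198
  208.232.0.0/13 (208.232.0.0 - 208.239.255.255) -> 74.213.133.24
  208.232.0.0/15 (208.232.0.0 - 208.233.255.255) -> 74.213.133.121
  208.232.0.0/16 (208.232.0.0 - 208.232.255.255) -> 74.213.133.146
More-specific entries that do NOT match:
  208.232.49.0/28 (208.232.49.0 - 208.232.49.15) does not contain 208.232.49.142
  208.234.49.128/26 (208.234.49.128 - 208.234.49.191) does not contain 208.232.49.142
  208.232.49.0/26 (208.232.49.0 - 208.232.49.63) does not contain 208.232.49.142
  208.234.0.0/18 (208.234.0.0 - 208.234.63.255) does not contain 208.232.49.142
  212.232.0.0/18 (212.232.0.0 - 212.232.63.255) does not contain 208.232.49.142
  208.233.0.0/18 (208.233.0.0 - 208.233.63.255) does not contain 208.232.49.142
Longest matching prefix is /16 -> next hop 74.213.133.146.

74.213.133.146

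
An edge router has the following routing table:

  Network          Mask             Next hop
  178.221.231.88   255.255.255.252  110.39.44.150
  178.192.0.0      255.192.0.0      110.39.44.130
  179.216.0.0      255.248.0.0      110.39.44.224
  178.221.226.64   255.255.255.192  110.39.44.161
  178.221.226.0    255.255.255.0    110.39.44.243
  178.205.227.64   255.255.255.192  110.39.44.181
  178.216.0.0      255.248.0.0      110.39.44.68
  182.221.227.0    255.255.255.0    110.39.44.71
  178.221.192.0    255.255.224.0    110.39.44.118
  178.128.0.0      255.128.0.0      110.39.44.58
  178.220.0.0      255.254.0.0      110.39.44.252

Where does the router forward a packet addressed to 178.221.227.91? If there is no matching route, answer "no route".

Routes whose prefix contains 178.221.227.91:
  178.128.0.0/9 (178.128.0.0 - 178.255.255.255) -> 110.39.44.58
  178.192.0.0/10 (178.192.0.0 - 178.255.255.255) -> 110.39.44.130
  178.216.0.0/13 (178.216.0.0 - 178.223.255.255) -> 110.39.44.68
  178.220.0.0/15 (178.220.0.0 - 178.221.255.255) -> 110.39.44.252
More-specific entries that do NOT match:
  178.221.231.88/30 (178.221.231.88 - 178.221.231.91) does not contain 178.221.227.91
  178.221.226.64/26 (178.221.226.64 - 178.221.226.127) does not contain 178.221.227.91
  178.205.227.64/26 (178.205.227.64 - 178.205.227.127) does not contain 178.221.227.91
  178.221.226.0/24 (178.221.226.0 - 178.221.226.255) does not contain 178.221.227.91
  182.221.227.0/24 (182.221.227.0 - 182.221.227.255) does not contain 178.221.227.91
  178.221.192.0/19 (178.221.192.0 - 178.221.223.255) does not contain 178.221.227.91
Longest matching prefix is /15 -> next hop 110.39.44.252.

110.39.44.252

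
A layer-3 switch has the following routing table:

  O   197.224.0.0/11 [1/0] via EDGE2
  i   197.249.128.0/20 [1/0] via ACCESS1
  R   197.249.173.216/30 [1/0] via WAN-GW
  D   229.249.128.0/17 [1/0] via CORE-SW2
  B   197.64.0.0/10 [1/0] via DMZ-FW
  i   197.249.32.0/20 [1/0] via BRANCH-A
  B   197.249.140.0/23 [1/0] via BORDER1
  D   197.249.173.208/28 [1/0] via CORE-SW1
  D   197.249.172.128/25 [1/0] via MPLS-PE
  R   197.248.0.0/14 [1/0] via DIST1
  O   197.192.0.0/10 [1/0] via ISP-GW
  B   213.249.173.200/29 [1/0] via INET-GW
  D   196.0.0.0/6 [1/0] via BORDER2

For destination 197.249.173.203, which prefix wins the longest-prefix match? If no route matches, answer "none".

Entries matching 197.249.173.203:
  196.0.0.0/6 (196.0.0.0 - 199.255.255.255)
  197.192.0.0/10 (197.192.0.0 - 197.255.255.255)
  197.224.0.0/11 (197.224.0.0 - 197.255.255.255)
  197.248.0.0/14 (197.248.0.0 - 197.251.255.255)
Most specific is 197.248.0.0/14.

197.248.0.0/14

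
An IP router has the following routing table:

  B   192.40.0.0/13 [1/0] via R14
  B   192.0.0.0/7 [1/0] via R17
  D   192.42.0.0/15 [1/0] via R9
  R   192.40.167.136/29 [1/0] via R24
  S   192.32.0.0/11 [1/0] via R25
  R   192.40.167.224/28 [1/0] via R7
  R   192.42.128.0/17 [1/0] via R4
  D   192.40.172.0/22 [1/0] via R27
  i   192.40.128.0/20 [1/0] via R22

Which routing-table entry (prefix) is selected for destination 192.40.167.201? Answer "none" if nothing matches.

192.40.0.0/13

Entries matching 192.40.167.201:
  192.0.0.0/7 (192.0.0.0 - 193.255.255.255)
  192.32.0.0/11 (192.32.0.0 - 192.63.255.255)
  192.40.0.0/13 (192.40.0.0 - 192.47.255.255)
Most specific is 192.40.0.0/13.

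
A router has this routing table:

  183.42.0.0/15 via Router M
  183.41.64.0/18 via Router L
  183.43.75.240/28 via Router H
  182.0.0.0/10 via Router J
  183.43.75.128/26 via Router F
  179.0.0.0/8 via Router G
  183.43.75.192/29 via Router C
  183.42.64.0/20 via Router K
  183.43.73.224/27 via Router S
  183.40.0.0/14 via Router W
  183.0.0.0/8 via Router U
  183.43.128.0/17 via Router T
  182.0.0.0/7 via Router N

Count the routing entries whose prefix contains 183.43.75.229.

Prefixes containing 183.43.75.229:
  182.0.0.0/7 (182.0.0.0 - 183.255.255.255)
  183.0.0.0/8 (183.0.0.0 - 183.255.255.255)
  183.40.0.0/14 (183.40.0.0 - 183.43.255.255)
  183.42.0.0/15 (183.42.0.0 - 183.43.255.255)
Total matching entries: 4.

4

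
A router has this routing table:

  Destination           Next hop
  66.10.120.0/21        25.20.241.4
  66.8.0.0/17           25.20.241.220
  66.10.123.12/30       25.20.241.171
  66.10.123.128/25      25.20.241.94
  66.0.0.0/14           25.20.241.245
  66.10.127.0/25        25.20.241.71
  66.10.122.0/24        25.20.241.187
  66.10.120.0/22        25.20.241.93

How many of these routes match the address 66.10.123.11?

Prefixes containing 66.10.123.11:
  66.10.120.0/21 (66.10.120.0 - 66.10.127.255)
  66.10.120.0/22 (66.10.120.0 - 66.10.123.255)
Total matching entries: 2.

2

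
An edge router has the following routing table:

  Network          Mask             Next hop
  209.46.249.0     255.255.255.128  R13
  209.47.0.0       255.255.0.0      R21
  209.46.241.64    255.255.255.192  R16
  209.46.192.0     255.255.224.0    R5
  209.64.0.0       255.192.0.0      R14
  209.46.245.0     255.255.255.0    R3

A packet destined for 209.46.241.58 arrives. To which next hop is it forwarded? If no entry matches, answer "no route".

No entry's prefix contains 209.46.241.58; there is no default route.

no route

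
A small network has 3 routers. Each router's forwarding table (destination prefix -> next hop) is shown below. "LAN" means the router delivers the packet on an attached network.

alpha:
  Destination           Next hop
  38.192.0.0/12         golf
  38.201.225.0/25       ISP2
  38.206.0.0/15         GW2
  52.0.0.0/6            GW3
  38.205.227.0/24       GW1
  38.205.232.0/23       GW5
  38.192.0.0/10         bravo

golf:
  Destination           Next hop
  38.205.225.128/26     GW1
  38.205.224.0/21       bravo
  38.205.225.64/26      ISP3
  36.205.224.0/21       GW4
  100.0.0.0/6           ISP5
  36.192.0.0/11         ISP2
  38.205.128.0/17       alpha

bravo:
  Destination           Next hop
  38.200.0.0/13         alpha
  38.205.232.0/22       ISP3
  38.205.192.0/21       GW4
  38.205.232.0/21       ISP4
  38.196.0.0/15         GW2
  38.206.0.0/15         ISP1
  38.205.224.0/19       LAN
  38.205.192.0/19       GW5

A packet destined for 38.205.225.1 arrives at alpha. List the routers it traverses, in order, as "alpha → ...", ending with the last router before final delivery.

alpha → golf → bravo

At alpha: longest match for 38.205.225.1 is 38.192.0.0/12 -> golf
At golf: longest match for 38.205.225.1 is 38.205.224.0/21 -> bravo
At bravo: longest match for 38.205.225.1 is 38.205.224.0/19 -> LAN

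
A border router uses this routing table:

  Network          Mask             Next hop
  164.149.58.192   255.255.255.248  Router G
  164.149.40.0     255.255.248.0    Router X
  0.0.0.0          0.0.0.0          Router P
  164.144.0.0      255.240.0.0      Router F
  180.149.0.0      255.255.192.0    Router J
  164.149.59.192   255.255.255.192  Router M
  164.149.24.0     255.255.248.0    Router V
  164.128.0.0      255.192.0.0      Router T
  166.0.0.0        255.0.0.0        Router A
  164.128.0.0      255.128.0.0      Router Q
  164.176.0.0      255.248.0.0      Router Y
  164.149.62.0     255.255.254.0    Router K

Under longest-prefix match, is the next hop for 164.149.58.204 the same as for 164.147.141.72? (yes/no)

164.149.58.204: longest match 164.144.0.0/12 -> Router F
164.147.141.72: longest match 164.144.0.0/12 -> Router F

yes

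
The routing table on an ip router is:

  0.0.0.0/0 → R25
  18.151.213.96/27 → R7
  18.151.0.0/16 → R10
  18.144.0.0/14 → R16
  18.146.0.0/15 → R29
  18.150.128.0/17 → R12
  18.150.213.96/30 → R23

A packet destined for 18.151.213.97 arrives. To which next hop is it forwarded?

R7

Routes whose prefix contains 18.151.213.97:
  0.0.0.0/0 (default, matches everything) -> R25
  18.151.0.0/16 (18.151.0.0 - 18.151.255.255) -> R10
  18.151.213.96/27 (18.151.213.96 - 18.151.213.127) -> R7
More-specific entries that do NOT match:
  18.150.213.96/30 (18.150.213.96 - 18.150.213.99) does not contain 18.151.213.97
Longest matching prefix is /27 -> next hop R7.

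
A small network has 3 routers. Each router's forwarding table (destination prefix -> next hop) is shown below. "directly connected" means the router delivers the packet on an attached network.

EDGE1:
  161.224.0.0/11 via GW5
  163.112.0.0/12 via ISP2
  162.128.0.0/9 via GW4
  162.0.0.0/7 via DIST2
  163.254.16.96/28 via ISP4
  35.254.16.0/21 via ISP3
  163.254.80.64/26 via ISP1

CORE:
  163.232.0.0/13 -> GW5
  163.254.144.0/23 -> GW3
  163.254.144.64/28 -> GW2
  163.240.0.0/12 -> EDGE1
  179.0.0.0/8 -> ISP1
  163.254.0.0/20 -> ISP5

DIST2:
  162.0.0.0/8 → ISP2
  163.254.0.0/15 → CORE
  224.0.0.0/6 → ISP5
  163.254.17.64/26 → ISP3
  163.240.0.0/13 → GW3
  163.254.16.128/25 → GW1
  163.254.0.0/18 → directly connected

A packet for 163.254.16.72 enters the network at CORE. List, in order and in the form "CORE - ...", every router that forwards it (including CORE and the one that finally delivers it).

CORE - EDGE1 - DIST2

At CORE: longest match for 163.254.16.72 is 163.240.0.0/12 -> EDGE1
At EDGE1: longest match for 163.254.16.72 is 162.0.0.0/7 -> DIST2
At DIST2: longest match for 163.254.16.72 is 163.254.0.0/18 -> directly connected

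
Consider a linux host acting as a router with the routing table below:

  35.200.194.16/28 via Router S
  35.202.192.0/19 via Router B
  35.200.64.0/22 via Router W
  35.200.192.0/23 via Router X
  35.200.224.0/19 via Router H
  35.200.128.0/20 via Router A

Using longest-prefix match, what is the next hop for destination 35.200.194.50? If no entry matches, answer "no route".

no route

No entry's prefix contains 35.200.194.50; there is no default route.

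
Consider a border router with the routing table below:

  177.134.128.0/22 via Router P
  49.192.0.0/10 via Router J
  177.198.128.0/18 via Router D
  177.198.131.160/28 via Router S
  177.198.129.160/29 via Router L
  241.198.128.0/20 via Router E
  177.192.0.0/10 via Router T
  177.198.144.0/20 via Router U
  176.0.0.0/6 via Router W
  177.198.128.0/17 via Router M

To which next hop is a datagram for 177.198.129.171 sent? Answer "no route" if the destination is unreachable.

Routes whose prefix contains 177.198.129.171:
  176.0.0.0/6 (176.0.0.0 - 179.255.255.255) -> Router W
  177.192.0.0/10 (177.192.0.0 - 177.255.255.255) -> Router T
  177.198.128.0/17 (177.198.128.0 - 177.198.255.255) -> Router M
  177.198.128.0/18 (177.198.128.0 - 177.198.191.255) -> Router D
More-specific entries that do NOT match:
  177.198.129.160/29 (177.198.129.160 - 177.198.129.167) does not contain 177.198.129.171
  177.198.131.160/28 (177.198.131.160 - 177.198.131.175) does not contain 177.198.129.171
  177.134.128.0/22 (177.134.128.0 - 177.134.131.255) does not contain 177.198.129.171
  241.198.128.0/20 (241.198.128.0 - 241.198.143.255) does not contain 177.198.129.171
  177.198.144.0/20 (177.198.144.0 - 177.198.159.255) does not contain 177.198.129.171
Longest matching prefix is /18 -> next hop Router D.

Router D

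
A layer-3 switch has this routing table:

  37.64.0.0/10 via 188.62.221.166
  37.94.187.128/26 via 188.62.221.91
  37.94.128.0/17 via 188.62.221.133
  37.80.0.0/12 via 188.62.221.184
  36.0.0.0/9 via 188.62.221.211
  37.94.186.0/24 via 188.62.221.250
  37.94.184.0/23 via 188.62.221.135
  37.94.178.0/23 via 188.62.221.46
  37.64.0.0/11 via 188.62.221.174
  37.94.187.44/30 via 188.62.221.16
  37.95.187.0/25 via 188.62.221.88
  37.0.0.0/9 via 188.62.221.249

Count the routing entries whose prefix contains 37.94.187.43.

5

Prefixes containing 37.94.187.43:
  37.0.0.0/9 (37.0.0.0 - 37.127.255.255)
  37.64.0.0/10 (37.64.0.0 - 37.127.255.255)
  37.64.0.0/11 (37.64.0.0 - 37.95.255.255)
  37.80.0.0/12 (37.80.0.0 - 37.95.255.255)
  37.94.128.0/17 (37.94.128.0 - 37.94.255.255)
Total matching entries: 5.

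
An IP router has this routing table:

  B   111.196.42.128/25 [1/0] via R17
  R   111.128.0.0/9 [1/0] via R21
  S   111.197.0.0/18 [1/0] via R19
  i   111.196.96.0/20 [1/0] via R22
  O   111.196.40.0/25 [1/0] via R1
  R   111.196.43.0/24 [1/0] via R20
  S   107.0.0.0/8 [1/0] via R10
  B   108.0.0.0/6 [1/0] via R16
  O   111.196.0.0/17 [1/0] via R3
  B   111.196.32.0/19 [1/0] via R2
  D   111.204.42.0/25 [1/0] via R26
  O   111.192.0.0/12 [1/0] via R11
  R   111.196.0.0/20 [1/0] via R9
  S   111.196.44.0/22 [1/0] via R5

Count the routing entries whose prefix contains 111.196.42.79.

Prefixes containing 111.196.42.79:
  108.0.0.0/6 (108.0.0.0 - 111.255.255.255)
  111.128.0.0/9 (111.128.0.0 - 111.255.255.255)
  111.192.0.0/12 (111.192.0.0 - 111.207.255.255)
  111.196.0.0/17 (111.196.0.0 - 111.196.127.255)
  111.196.32.0/19 (111.196.32.0 - 111.196.63.255)
Total matching entries: 5.

5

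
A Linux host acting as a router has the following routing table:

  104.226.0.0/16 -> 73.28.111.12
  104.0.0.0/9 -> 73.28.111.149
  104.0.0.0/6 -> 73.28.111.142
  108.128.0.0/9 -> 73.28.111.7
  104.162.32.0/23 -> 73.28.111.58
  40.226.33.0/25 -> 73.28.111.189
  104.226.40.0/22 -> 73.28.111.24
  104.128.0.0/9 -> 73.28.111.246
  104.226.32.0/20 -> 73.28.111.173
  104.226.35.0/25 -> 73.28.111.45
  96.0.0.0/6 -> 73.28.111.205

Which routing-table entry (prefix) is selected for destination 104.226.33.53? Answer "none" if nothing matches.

Entries matching 104.226.33.53:
  104.0.0.0/6 (104.0.0.0 - 107.255.255.255)
  104.128.0.0/9 (104.128.0.0 - 104.255.255.255)
  104.226.0.0/16 (104.226.0.0 - 104.226.255.255)
  104.226.32.0/20 (104.226.32.0 - 104.226.47.255)
Most specific is 104.226.32.0/20.

104.226.32.0/20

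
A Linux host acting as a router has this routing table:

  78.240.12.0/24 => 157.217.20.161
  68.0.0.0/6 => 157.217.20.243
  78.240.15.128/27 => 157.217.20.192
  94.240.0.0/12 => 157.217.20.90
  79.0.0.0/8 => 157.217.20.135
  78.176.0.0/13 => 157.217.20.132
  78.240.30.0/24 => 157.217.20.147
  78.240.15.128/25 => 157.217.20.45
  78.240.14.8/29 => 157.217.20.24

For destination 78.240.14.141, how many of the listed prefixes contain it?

0

No listed prefix contains 78.240.14.141.
Total matching entries: 0.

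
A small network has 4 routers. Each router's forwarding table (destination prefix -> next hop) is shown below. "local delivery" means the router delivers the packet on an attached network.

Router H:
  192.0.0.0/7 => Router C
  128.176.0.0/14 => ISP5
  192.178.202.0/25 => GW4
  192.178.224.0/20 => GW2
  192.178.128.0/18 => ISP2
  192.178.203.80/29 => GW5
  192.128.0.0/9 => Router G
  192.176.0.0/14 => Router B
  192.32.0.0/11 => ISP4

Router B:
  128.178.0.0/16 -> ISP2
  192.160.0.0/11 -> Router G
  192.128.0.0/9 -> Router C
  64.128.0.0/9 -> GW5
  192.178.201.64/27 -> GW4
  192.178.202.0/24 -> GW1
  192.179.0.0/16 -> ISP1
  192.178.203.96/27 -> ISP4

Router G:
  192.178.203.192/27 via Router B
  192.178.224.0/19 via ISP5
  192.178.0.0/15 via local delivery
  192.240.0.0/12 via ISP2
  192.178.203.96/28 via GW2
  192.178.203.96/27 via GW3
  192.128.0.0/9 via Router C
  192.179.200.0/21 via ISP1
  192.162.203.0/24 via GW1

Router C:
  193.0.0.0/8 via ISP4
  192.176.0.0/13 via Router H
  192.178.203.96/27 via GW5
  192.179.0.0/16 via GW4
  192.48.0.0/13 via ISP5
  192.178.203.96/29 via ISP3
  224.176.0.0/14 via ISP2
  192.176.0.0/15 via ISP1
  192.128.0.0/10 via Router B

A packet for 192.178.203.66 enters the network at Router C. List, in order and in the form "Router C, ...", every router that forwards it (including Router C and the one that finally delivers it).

Router C, Router H, Router B, Router G

At Router C: longest match for 192.178.203.66 is 192.176.0.0/13 -> Router H
At Router H: longest match for 192.178.203.66 is 192.176.0.0/14 -> Router B
At Router B: longest match for 192.178.203.66 is 192.160.0.0/11 -> Router G
At Router G: longest match for 192.178.203.66 is 192.178.0.0/15 -> local delivery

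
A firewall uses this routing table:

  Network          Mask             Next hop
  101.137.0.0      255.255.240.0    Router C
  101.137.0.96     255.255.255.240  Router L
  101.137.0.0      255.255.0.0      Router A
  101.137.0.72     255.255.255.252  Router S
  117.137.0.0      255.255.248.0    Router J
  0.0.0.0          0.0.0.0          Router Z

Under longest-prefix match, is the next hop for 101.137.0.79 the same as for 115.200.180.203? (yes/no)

no

101.137.0.79: longest match 101.137.0.0/20 -> Router C
115.200.180.203: longest match 0.0.0.0/0 -> Router Z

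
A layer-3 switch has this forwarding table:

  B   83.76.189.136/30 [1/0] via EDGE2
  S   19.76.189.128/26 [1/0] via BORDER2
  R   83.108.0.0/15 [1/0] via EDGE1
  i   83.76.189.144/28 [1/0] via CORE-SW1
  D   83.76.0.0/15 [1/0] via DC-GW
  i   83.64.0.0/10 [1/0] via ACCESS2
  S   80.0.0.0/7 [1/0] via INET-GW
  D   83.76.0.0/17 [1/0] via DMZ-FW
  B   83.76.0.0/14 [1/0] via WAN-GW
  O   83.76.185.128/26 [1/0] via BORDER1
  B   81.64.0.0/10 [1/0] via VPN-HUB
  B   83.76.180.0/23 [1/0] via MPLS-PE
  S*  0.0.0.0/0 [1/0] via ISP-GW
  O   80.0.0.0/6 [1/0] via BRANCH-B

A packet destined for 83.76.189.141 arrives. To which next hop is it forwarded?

DC-GW

Routes whose prefix contains 83.76.189.141:
  0.0.0.0/0 (default, matches everything) -> ISP-GW
  80.0.0.0/6 (80.0.0.0 - 83.255.255.255) -> BRANCH-B
  83.64.0.0/10 (83.64.0.0 - 83.127.255.255) -> ACCESS2
  83.76.0.0/14 (83.76.0.0 - 83.79.255.255) -> WAN-GW
  83.76.0.0/15 (83.76.0.0 - 83.77.255.255) -> DC-GW
More-specific entries that do NOT match:
  83.76.189.136/30 (83.76.189.136 - 83.76.189.139) does not contain 83.76.189.141
  83.76.189.144/28 (83.76.189.144 - 83.76.189.159) does not contain 83.76.189.141
  19.76.189.128/26 (19.76.189.128 - 19.76.189.191) does not contain 83.76.189.141
  83.76.185.128/26 (83.76.185.128 - 83.76.185.191) does not contain 83.76.189.141
  83.76.180.0/23 (83.76.180.0 - 83.76.181.255) does not contain 83.76.189.141
  83.76.0.0/17 (83.76.0.0 - 83.76.127.255) does not contain 83.76.189.141
Longest matching prefix is /15 -> next hop DC-GW.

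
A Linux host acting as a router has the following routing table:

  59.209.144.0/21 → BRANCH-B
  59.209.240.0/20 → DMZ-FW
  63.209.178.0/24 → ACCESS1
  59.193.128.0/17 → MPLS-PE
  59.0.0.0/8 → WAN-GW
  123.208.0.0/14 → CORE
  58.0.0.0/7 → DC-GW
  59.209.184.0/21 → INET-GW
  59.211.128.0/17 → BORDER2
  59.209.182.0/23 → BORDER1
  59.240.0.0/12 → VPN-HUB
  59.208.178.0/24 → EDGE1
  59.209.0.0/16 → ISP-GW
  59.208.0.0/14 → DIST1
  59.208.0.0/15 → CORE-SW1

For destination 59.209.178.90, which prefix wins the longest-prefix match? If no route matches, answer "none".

Entries matching 59.209.178.90:
  58.0.0.0/7 (58.0.0.0 - 59.255.255.255)
  59.0.0.0/8 (59.0.0.0 - 59.255.255.255)
  59.208.0.0/14 (59.208.0.0 - 59.211.255.255)
  59.208.0.0/15 (59.208.0.0 - 59.209.255.255)
  59.209.0.0/16 (59.209.0.0 - 59.209.255.255)
Most specific is 59.209.0.0/16.

59.209.0.0/16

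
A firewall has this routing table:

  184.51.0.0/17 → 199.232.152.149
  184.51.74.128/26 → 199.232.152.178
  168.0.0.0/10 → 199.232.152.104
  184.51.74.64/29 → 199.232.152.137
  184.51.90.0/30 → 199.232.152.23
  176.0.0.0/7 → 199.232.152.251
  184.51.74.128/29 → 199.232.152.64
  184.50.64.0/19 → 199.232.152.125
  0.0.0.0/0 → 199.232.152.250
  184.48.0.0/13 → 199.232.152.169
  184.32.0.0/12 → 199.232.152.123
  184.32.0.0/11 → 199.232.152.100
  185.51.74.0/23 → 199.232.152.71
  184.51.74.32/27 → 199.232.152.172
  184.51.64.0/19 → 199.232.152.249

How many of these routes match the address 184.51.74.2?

Prefixes containing 184.51.74.2:
  0.0.0.0/0 (default, matches everything)
  184.32.0.0/11 (184.32.0.0 - 184.63.255.255)
  184.48.0.0/13 (184.48.0.0 - 184.55.255.255)
  184.51.0.0/17 (184.51.0.0 - 184.51.127.255)
  184.51.64.0/19 (184.51.64.0 - 184.51.95.255)
Total matching entries: 5.

5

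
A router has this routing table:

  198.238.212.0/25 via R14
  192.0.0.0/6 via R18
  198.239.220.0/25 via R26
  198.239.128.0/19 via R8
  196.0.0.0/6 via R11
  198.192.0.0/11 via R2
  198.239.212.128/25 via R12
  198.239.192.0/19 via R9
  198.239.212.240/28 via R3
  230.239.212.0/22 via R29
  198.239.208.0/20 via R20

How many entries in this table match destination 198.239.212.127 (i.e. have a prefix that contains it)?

3

Prefixes containing 198.239.212.127:
  196.0.0.0/6 (196.0.0.0 - 199.255.255.255)
  198.239.192.0/19 (198.239.192.0 - 198.239.223.255)
  198.239.208.0/20 (198.239.208.0 - 198.239.223.255)
Total matching entries: 3.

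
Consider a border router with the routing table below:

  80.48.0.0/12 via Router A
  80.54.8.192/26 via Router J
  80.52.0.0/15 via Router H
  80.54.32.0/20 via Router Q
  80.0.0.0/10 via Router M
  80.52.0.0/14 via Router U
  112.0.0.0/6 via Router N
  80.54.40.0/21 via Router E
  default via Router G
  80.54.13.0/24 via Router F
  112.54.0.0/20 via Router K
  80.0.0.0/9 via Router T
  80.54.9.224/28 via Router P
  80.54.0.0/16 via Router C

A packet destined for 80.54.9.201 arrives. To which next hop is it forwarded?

Router C

Routes whose prefix contains 80.54.9.201:
  0.0.0.0/0 (default, matches everything) -> Router G
  80.0.0.0/9 (80.0.0.0 - 80.127.255.255) -> Router T
  80.0.0.0/10 (80.0.0.0 - 80.63.255.255) -> Router M
  80.48.0.0/12 (80.48.0.0 - 80.63.255.255) -> Router A
  80.52.0.0/14 (80.52.0.0 - 80.55.255.255) -> Router U
  80.54.0.0/16 (80.54.0.0 - 80.54.255.255) -> Router C
More-specific entries that do NOT match:
  80.54.9.224/28 (80.54.9.224 - 80.54.9.239) does not contain 80.54.9.201
  80.54.8.192/26 (80.54.8.192 - 80.54.8.255) does not contain 80.54.9.201
  80.54.13.0/24 (80.54.13.0 - 80.54.13.255) does not contain 80.54.9.201
  80.54.40.0/21 (80.54.40.0 - 80.54.47.255) does not contain 80.54.9.201
  80.54.32.0/20 (80.54.32.0 - 80.54.47.255) does not contain 80.54.9.201
  112.54.0.0/20 (112.54.0.0 - 112.54.15.255) does not contain 80.54.9.201
Longest matching prefix is /16 -> next hop Router C.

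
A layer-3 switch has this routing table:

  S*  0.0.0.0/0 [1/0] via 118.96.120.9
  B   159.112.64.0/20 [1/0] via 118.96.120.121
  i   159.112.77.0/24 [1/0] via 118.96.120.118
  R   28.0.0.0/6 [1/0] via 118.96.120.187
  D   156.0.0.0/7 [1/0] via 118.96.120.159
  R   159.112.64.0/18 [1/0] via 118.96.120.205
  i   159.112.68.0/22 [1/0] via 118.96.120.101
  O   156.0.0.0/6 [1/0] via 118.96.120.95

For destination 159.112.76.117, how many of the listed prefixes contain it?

4

Prefixes containing 159.112.76.117:
  0.0.0.0/0 (default, matches everything)
  156.0.0.0/6 (156.0.0.0 - 159.255.255.255)
  159.112.64.0/18 (159.112.64.0 - 159.112.127.255)
  159.112.64.0/20 (159.112.64.0 - 159.112.79.255)
Total matching entries: 4.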